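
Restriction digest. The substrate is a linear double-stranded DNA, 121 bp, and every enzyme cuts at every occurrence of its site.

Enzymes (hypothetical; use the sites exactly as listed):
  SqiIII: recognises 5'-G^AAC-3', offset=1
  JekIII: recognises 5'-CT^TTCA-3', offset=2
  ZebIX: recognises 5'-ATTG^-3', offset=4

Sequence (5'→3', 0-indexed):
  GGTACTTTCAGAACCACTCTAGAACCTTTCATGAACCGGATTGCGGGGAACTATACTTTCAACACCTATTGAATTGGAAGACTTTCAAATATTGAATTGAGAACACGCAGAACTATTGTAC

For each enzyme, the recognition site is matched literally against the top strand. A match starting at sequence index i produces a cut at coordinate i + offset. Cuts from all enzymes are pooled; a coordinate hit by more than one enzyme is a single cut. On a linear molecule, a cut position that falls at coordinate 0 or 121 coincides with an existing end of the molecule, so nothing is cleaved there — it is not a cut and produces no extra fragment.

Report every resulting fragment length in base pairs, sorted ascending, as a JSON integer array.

[2,3,5,5,5,5,5,6,6,7,8,9,9,10,11,11,14]

Site scan:
  SqiIII GAAC/1: at [10, 21, 32, 47, 100, 109] ⇒ [11, 22, 33, 48, 101, 110]
  JekIII CTTTCA/2: at [4, 25, 55, 81] ⇒ [6, 27, 57, 83]
  ZebIX ATTG/4: at [39, 67, 72, 90, 95, 114] ⇒ [43, 71, 76, 94, 99, 118]

All cut coordinates (distinct, sorted): [6, 11, 22, 27, 33, 43, 48, 57, 71, 76, 83, 94, 99, 101, 110, 118]

Fragments:
  [0,6): 6 bp
  [6,11): 5 bp
  [11,22): 11 bp
  [22,27): 5 bp
  [27,33): 6 bp
  [33,43): 10 bp
  [43,48): 5 bp
  [48,57): 9 bp
  [57,71): 14 bp
  [71,76): 5 bp
  [76,83): 7 bp
  [83,94): 11 bp
  [94,99): 5 bp
  [99,101): 2 bp
  [101,110): 9 bp
  [110,118): 8 bp
  [118,121): 3 bp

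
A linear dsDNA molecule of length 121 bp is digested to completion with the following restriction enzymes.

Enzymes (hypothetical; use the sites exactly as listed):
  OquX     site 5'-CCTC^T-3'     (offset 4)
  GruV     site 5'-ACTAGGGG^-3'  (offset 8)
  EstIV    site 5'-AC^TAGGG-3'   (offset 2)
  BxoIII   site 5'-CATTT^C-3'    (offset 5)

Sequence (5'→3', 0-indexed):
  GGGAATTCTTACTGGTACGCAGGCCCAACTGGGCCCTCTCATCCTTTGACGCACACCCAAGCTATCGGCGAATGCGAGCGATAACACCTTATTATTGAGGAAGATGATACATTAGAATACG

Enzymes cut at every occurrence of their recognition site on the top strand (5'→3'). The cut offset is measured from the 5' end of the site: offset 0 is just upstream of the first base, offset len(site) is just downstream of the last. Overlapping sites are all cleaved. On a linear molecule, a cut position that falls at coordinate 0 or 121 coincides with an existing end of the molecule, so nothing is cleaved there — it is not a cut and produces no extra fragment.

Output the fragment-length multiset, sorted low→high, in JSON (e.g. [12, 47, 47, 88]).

[38,83]

Scan for sites:
  OquX CCTCT/4: at [34] ⇒ [38]
  GruV (ACTAGGGG, off=8): no sites
  EstIV (ACTAGGG, off=2): no sites
  BxoIII (CATTTC, off=5): no sites

Pooled cuts: [38]

Fragment lengths:
  [0,38): 38 bp
  [38,121): 83 bp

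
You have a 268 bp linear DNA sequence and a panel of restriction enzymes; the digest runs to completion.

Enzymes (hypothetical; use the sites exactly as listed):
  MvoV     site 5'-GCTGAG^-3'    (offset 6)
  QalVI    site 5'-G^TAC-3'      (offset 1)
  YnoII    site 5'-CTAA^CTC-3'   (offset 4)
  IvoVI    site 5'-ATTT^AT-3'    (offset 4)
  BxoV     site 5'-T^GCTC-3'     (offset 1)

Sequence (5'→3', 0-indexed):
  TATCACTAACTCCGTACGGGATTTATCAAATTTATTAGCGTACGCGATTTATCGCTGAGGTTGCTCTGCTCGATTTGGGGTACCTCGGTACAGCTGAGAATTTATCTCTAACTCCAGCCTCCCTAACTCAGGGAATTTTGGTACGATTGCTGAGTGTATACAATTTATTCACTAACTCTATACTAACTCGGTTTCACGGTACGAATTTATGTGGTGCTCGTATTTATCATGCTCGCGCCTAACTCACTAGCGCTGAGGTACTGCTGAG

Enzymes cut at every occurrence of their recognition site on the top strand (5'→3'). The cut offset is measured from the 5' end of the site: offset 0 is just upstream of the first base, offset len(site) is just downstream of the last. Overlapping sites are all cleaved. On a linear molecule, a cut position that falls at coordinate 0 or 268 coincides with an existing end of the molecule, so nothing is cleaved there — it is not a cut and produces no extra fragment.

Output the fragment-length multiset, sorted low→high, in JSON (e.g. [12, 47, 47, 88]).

[1,3,5,5,5,5,7,7,8,8,9,9,9,9,9,10,10,10,10,10,11,12,12,13,13,13,15,15,15]

Site scan:
  MvoV (GCTGAG, off=6): starts [53, 92, 148, 251, 262] → cuts [59, 98, 154, 257] (position 268 is a terminus of the linear molecule — no cut)
  QalVI (GTAC, off=1): starts [13, 39, 79, 87, 140, 198, 257] → cuts [14, 40, 80, 88, 141, 199, 258]
  YnoII (CTAACTC, off=4): starts [5, 107, 122, 171, 182, 238] → cuts [9, 111, 126, 175, 186, 242]
  IvoVI (ATTTAT, off=4): starts [20, 29, 46, 99, 162, 204, 221] → cuts [24, 33, 50, 103, 166, 208, 225]
  BxoV (TGCTC, off=1): starts [61, 66, 214, 229] → cuts [62, 67, 215, 230]

Pooled cuts: [9, 14, 24, 33, 40, 50, 59, 62, 67, 80, 88, 98, 103, 111, 126, 141, 154, 166, 175, 186, 199, 208, 215, 225, 230, 242, 257, 258]

Fragment lengths:
  [0,9): 9 bp
  [9,14): 5 bp
  [14,24): 10 bp
  [24,33): 9 bp
  [33,40): 7 bp
  [40,50): 10 bp
  [50,59): 9 bp
  [59,62): 3 bp
  [62,67): 5 bp
  [67,80): 13 bp
  [80,88): 8 bp
  [88,98): 10 bp
  [98,103): 5 bp
  [103,111): 8 bp
  [111,126): 15 bp
  [126,141): 15 bp
  [141,154): 13 bp
  [154,166): 12 bp
  [166,175): 9 bp
  [175,186): 11 bp
  [186,199): 13 bp
  [199,208): 9 bp
  [208,215): 7 bp
  [215,225): 10 bp
  [225,230): 5 bp
  [230,242): 12 bp
  [242,257): 15 bp
  [257,258): 1 bp
  [258,268): 10 bp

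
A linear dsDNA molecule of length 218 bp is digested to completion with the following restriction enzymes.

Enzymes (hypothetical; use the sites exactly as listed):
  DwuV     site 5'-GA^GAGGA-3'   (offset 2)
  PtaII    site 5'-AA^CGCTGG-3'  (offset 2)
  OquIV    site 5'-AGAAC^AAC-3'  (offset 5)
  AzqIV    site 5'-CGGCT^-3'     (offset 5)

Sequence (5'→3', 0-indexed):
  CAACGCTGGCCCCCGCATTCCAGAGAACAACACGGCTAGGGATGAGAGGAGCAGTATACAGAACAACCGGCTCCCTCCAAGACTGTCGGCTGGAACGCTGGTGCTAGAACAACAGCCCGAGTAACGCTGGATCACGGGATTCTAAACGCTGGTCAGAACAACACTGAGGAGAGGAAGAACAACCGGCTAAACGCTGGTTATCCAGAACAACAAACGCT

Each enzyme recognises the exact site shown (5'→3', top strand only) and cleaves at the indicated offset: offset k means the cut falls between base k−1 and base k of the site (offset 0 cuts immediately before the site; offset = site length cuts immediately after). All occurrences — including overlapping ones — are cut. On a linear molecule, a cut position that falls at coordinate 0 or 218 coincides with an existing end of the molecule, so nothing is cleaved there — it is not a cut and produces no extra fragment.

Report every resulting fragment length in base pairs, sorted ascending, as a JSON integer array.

[3,3,4,8,8,8,9,10,10,11,13,14,15,17,19,19,22,25]

Scan for sites:
  DwuV GAGAGGA/2: at [43, 168] ⇒ [45, 170]
  PtaII AACGCTGG/2: at [1, 93, 122, 144, 189] ⇒ [3, 95, 124, 146, 191]
  OquIV AGAACAAC/5: at [23, 59, 105, 154, 175, 203] ⇒ [28, 64, 110, 159, 180, 208]
  AzqIV CGGCT/5: at [32, 67, 86, 183] ⇒ [37, 72, 91, 188]

All cut coordinates (distinct, sorted): [3, 28, 37, 45, 64, 72, 91, 95, 110, 124, 146, 159, 170, 180, 188, 191, 208]

Fragments:
  [0,3): 3 bp
  [3,28): 25 bp
  [28,37): 9 bp
  [37,45): 8 bp
  [45,64): 19 bp
  [64,72): 8 bp
  [72,91): 19 bp
  [91,95): 4 bp
  [95,110): 15 bp
  [110,124): 14 bp
  [124,146): 22 bp
  [146,159): 13 bp
  [159,170): 11 bp
  [170,180): 10 bp
  [180,188): 8 bp
  [188,191): 3 bp
  [191,208): 17 bp
  [208,218): 10 bp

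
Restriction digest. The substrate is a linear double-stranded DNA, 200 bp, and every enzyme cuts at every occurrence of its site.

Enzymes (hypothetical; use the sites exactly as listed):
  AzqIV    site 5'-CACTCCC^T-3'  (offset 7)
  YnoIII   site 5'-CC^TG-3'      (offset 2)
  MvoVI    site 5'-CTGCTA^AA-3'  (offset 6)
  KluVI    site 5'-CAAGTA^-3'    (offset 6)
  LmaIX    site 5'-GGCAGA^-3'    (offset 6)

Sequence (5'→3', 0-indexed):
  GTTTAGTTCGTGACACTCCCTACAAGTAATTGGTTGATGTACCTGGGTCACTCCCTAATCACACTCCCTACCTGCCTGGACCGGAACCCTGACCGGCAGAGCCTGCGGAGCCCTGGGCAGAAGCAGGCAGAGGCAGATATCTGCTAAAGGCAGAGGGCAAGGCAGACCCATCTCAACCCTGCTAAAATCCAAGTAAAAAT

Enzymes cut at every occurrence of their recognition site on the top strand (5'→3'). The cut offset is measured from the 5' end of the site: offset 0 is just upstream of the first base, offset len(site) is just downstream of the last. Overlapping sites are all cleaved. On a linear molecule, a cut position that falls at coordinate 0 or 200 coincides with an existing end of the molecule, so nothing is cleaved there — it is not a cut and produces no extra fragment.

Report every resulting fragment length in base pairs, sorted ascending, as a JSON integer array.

Per-enzyme occurrences:
  AzqIV (CACTCCCT, off=7): starts [13, 48, 61] → cuts [20, 55, 68]
  YnoIII (CCTG, off=2): starts [41, 70, 74, 87, 101, 111, 177] → cuts [43, 72, 76, 89, 103, 113, 179]
  MvoVI (CTGCTAAA, off=6): starts [140, 178] → cuts [146, 184]
  KluVI (CAAGTA, off=6): starts [22, 189] → cuts [28, 195]
  LmaIX (GGCAGA, off=6): starts [94, 115, 125, 131, 148, 160] → cuts [100, 121, 131, 137, 154, 166]

All cut coordinates (distinct, sorted): [20, 28, 43, 55, 68, 72, 76, 89, 100, 103, 113, 121, 131, 137, 146, 154, 166, 179, 184, 195]

Fragments:
  [0,20): 20 bp
  [20,28): 8 bp
  [28,43): 15 bp
  [43,55): 12 bp
  [55,68): 13 bp
  [68,72): 4 bp
  [72,76): 4 bp
  [76,89): 13 bp
  [89,100): 11 bp
  [100,103): 3 bp
  [103,113): 10 bp
  [113,121): 8 bp
  [121,131): 10 bp
  [131,137): 6 bp
  [137,146): 9 bp
  [146,154): 8 bp
  [154,166): 12 bp
  [166,179): 13 bp
  [179,184): 5 bp
  [184,195): 11 bp
  [195,200): 5 bp

[3,4,4,5,5,6,8,8,8,9,10,10,11,11,12,12,13,13,13,15,20]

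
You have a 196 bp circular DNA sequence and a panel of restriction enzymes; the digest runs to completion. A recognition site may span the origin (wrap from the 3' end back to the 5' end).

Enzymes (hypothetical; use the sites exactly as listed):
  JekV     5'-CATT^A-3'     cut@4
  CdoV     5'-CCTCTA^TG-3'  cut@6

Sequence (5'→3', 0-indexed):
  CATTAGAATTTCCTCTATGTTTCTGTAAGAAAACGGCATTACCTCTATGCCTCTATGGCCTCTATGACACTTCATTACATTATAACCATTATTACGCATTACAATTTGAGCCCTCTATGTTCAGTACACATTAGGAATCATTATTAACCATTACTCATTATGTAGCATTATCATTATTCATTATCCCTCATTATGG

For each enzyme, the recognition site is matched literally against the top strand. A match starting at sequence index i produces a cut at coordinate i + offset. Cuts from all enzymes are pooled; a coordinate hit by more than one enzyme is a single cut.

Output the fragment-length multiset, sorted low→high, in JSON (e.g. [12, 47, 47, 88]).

Site scan:
  JekV (CATTA, off=4): starts [0, 36, 72, 77, 86, 96, 128, 138, 148, 155, 165, 171, 178, 188] → cuts [4, 40, 76, 81, 90, 100, 132, 142, 152, 159, 169, 175, 182, 192]
  CdoV (CCTCTATG, off=6): starts [11, 41, 49, 58, 111] → cuts [17, 47, 55, 64, 117]

All cut coordinates (distinct, sorted): [4, 17, 40, 47, 55, 64, 76, 81, 90, 100, 117, 132, 142, 152, 159, 169, 175, 182, 192]

Fragments:
  4→17: 13 bp
  17→40: 23 bp
  40→47: 7 bp
  47→55: 8 bp
  55→64: 9 bp
  64→76: 12 bp
  76→81: 5 bp
  81→90: 9 bp
  90→100: 10 bp
  100→117: 17 bp
  117→132: 15 bp
  132→142: 10 bp
  142→152: 10 bp
  152→159: 7 bp
  159→169: 10 bp
  169→175: 6 bp
  175→182: 7 bp
  182→192: 10 bp
  192→4 (wrap): 196-192+4 = 8 bp

[5,6,7,7,7,8,8,9,9,10,10,10,10,10,12,13,15,17,23]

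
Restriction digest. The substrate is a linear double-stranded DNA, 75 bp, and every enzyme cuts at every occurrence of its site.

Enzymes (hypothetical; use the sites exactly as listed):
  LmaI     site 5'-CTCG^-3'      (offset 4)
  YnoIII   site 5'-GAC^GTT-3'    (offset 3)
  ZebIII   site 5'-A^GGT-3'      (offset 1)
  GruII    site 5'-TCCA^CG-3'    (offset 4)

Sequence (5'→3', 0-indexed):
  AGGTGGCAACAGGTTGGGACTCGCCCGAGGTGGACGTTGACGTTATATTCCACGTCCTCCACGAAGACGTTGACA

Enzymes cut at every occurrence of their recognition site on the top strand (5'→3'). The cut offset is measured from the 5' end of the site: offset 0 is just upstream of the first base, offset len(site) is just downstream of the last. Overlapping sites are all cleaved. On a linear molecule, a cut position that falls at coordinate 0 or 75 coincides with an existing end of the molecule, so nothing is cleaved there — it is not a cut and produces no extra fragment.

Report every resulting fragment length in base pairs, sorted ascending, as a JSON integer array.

Per-enzyme occurrences:
  LmaI (CTCG, off=4): starts [19] → cuts [23]
  YnoIII (GACGTT, off=3): starts [32, 38, 65] → cuts [35, 41, 68]
  ZebIII (AGGT, off=1): starts [0, 10, 27] → cuts [1, 11, 28]
  GruII (TCCACG, off=4): starts [48, 57] → cuts [52, 61]

Pooled cuts: [1, 11, 23, 28, 35, 41, 52, 61, 68]

Fragment lengths:
  [0,1): 1 bp
  [1,11): 10 bp
  [11,23): 12 bp
  [23,28): 5 bp
  [28,35): 7 bp
  [35,41): 6 bp
  [41,52): 11 bp
  [52,61): 9 bp
  [61,68): 7 bp
  [68,75): 7 bp

[1,5,6,7,7,7,9,10,11,12]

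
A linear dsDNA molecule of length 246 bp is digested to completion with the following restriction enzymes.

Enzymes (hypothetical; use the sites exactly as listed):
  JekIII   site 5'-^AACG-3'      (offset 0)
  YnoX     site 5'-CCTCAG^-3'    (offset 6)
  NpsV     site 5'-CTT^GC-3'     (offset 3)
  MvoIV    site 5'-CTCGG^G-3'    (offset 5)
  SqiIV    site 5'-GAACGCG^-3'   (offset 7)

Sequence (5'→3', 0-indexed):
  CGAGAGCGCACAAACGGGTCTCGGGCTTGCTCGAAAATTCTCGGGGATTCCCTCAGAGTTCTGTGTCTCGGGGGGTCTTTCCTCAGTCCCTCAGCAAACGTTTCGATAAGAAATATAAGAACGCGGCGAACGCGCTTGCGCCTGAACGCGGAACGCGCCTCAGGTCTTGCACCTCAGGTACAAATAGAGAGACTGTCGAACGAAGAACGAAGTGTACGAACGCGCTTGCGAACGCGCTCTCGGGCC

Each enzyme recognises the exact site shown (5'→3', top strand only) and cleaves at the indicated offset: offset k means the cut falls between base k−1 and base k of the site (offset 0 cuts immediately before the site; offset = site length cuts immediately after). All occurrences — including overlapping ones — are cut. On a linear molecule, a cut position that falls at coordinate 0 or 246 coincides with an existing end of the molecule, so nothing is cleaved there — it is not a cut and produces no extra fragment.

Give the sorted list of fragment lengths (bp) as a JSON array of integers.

[1,2,3,3,3,3,3,4,5,6,6,6,6,6,6,6,7,7,7,8,9,12,12,12,13,15,15,16,21,23]

Site scan:
  JekIII (AACG, off=0): starts [12, 96, 119, 128, 144, 151, 198, 205, 218, 230] → cuts [12, 96, 119, 128, 144, 151, 198, 205, 218, 230]
  YnoX (CCTCAG, off=6): starts [50, 80, 88, 157, 171] → cuts [56, 86, 94, 163, 177]
  NpsV (CTTGC, off=3): starts [25, 134, 165, 224] → cuts [28, 137, 168, 227]
  MvoIV (CTCGGG, off=5): starts [19, 39, 66, 238] → cuts [24, 44, 71, 243]
  SqiIV (GAACGCG, off=7): starts [118, 127, 143, 150, 217, 229] → cuts [125, 134, 150, 157, 224, 236]

All cut coordinates (distinct, sorted): [12, 24, 28, 44, 56, 71, 86, 94, 96, 119, 125, 128, 134, 137, 144, 150, 151, 157, 163, 168, 177, 198, 205, 218, 224, 227, 230, 236, 243]

Fragments:
  [0,12): 12 bp
  [12,24): 12 bp
  [24,28): 4 bp
  [28,44): 16 bp
  [44,56): 12 bp
  [56,71): 15 bp
  [71,86): 15 bp
  [86,94): 8 bp
  [94,96): 2 bp
  [96,119): 23 bp
  [119,125): 6 bp
  [125,128): 3 bp
  [128,134): 6 bp
  [134,137): 3 bp
  [137,144): 7 bp
  [144,150): 6 bp
  [150,151): 1 bp
  [151,157): 6 bp
  [157,163): 6 bp
  [163,168): 5 bp
  [168,177): 9 bp
  [177,198): 21 bp
  [198,205): 7 bp
  [205,218): 13 bp
  [218,224): 6 bp
  [224,227): 3 bp
  [227,230): 3 bp
  [230,236): 6 bp
  [236,243): 7 bp
  [243,246): 3 bp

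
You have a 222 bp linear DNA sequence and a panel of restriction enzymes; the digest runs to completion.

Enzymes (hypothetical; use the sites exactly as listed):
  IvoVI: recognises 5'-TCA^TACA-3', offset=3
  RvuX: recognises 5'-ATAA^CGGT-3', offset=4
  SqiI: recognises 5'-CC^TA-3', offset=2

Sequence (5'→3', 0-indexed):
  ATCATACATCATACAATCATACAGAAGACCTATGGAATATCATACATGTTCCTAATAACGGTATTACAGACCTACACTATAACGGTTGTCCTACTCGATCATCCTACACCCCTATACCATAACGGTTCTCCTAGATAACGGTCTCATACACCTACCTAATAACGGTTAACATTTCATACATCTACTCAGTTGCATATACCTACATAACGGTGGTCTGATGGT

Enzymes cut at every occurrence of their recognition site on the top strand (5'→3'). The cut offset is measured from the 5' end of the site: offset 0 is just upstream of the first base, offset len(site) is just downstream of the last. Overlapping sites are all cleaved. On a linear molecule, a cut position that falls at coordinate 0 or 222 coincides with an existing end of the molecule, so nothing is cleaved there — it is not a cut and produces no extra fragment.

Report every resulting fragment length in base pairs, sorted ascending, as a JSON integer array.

Site scan:
  IvoVI TCATACA/3: at [1, 8, 16, 39, 143, 173] ⇒ [4, 11, 19, 42, 146, 176]
  RvuX ATAACGGT/4: at [54, 78, 118, 134, 158, 203] ⇒ [58, 82, 122, 138, 162, 207]
  SqiI CCTA/2: at [28, 50, 70, 89, 102, 110, 129, 150, 154, 198] ⇒ [30, 52, 72, 91, 104, 112, 131, 152, 156, 200]

Pooled cuts: [4, 11, 19, 30, 42, 52, 58, 72, 82, 91, 104, 112, 122, 131, 138, 146, 152, 156, 162, 176, 200, 207]

Fragments:
  [0,4): 4 bp
  [4,11): 7 bp
  [11,19): 8 bp
  [19,30): 11 bp
  [30,42): 12 bp
  [42,52): 10 bp
  [52,58): 6 bp
  [58,72): 14 bp
  [72,82): 10 bp
  [82,91): 9 bp
  [91,104): 13 bp
  [104,112): 8 bp
  [112,122): 10 bp
  [122,131): 9 bp
  [131,138): 7 bp
  [138,146): 8 bp
  [146,152): 6 bp
  [152,156): 4 bp
  [156,162): 6 bp
  [162,176): 14 bp
  [176,200): 24 bp
  [200,207): 7 bp
  [207,222): 15 bp

[4,4,6,6,6,7,7,7,8,8,8,9,9,10,10,10,11,12,13,14,14,15,24]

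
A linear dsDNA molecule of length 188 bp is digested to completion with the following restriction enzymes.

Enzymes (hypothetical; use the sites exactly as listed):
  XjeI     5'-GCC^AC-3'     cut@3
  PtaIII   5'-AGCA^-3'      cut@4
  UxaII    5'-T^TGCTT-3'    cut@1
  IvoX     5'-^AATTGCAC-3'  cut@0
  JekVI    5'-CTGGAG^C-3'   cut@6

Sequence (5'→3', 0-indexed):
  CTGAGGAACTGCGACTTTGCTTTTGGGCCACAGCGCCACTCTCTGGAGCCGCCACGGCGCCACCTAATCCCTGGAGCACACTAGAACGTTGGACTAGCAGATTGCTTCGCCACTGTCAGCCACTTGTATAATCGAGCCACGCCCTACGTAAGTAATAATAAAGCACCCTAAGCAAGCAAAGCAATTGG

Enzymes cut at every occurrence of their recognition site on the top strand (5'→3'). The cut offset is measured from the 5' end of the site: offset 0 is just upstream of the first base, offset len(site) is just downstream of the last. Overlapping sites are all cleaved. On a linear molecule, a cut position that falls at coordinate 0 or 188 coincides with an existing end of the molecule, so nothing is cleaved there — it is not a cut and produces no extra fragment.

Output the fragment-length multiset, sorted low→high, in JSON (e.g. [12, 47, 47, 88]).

[2,3,4,5,5,5,8,8,9,9,10,11,12,15,17,17,21,27]

Scan for sites:
  XjeI (GCCAC, off=3): starts [26, 34, 50, 58, 108, 118, 135] → cuts [29, 37, 53, 61, 111, 121, 138]
  PtaIII (AGCA, off=4): starts [74, 95, 161, 170, 174, 179] → cuts [78, 99, 165, 174, 178, 183]
  UxaII (TTGCTT, off=1): starts [16, 101] → cuts [17, 102]
  IvoX (AATTGCAC, off=0): no sites
  JekVI (CTGGAGC, off=6): starts [42, 70] → cuts [48, 76]

All cut coordinates (distinct, sorted): [17, 29, 37, 48, 53, 61, 76, 78, 99, 102, 111, 121, 138, 165, 174, 178, 183]

Fragment lengths:
  [0,17): 17 bp
  [17,29): 12 bp
  [29,37): 8 bp
  [37,48): 11 bp
  [48,53): 5 bp
  [53,61): 8 bp
  [61,76): 15 bp
  [76,78): 2 bp
  [78,99): 21 bp
  [99,102): 3 bp
  [102,111): 9 bp
  [111,121): 10 bp
  [121,138): 17 bp
  [138,165): 27 bp
  [165,174): 9 bp
  [174,178): 4 bp
  [178,183): 5 bp
  [183,188): 5 bp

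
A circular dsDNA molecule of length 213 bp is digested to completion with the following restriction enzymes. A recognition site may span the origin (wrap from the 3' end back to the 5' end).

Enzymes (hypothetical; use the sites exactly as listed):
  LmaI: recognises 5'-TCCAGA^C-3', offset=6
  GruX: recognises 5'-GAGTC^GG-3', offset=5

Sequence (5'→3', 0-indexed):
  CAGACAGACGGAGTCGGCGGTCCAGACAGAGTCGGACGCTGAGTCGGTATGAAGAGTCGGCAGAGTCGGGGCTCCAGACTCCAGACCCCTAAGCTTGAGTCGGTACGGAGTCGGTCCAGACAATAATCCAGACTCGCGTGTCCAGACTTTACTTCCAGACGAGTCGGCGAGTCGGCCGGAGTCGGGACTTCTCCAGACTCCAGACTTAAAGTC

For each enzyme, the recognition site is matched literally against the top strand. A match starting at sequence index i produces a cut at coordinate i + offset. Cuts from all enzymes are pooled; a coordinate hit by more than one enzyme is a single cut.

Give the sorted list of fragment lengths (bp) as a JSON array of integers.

[6,7,7,7,8,8,9,10,11,11,11,11,12,12,13,13,13,14,14,16]

Site scan:
  LmaI (TCCAGAC, off=6): starts [20, 72, 79, 114, 126, 140, 153, 191, 198, 211] → cuts [4, 26, 78, 85, 120, 132, 146, 159, 197, 204]
  GruX (GAGTCGG, off=5): starts [10, 28, 40, 53, 62, 96, 107, 160, 168, 178] → cuts [15, 33, 45, 58, 67, 101, 112, 165, 173, 183]

All cut coordinates (distinct, sorted): [4, 15, 26, 33, 45, 58, 67, 78, 85, 101, 112, 120, 132, 146, 159, 165, 173, 183, 197, 204]

Fragments:
  4→15: 11 bp
  15→26: 11 bp
  26→33: 7 bp
  33→45: 12 bp
  45→58: 13 bp
  58→67: 9 bp
  67→78: 11 bp
  78→85: 7 bp
  85→101: 16 bp
  101→112: 11 bp
  112→120: 8 bp
  120→132: 12 bp
  132→146: 14 bp
  146→159: 13 bp
  159→165: 6 bp
  165→173: 8 bp
  173→183: 10 bp
  183→197: 14 bp
  197→204: 7 bp
  204→4 (wrap): 213-204+4 = 13 bp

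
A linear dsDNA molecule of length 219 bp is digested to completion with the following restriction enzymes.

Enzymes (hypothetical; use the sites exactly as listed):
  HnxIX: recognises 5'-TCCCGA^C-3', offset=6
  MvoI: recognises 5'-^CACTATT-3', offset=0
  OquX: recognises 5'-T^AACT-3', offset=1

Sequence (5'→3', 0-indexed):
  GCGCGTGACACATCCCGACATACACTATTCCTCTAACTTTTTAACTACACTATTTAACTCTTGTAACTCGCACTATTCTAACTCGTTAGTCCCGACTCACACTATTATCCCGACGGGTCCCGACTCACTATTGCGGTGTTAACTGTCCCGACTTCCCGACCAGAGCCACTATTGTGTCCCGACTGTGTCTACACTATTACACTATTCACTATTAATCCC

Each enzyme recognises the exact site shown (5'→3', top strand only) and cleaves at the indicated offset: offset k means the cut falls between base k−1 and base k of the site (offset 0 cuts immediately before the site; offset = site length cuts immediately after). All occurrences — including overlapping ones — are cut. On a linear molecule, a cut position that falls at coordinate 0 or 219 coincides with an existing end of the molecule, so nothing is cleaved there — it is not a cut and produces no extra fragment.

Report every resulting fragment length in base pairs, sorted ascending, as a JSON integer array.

[2,4,4,5,6,7,7,8,8,8,8,9,9,9,10,11,12,13,14,15,16,16,18]

Site scan:
  HnxIX TCCCGAC/6: at [12, 89, 107, 117, 145, 153, 176] ⇒ [18, 95, 113, 123, 151, 159, 182]
  MvoI CACTATT/0: at [22, 47, 70, 99, 125, 166, 191, 199, 206] ⇒ [22, 47, 70, 99, 125, 166, 191, 199, 206]
  OquX TAACT/1: at [33, 41, 54, 63, 78, 139] ⇒ [34, 42, 55, 64, 79, 140]

Pooled cuts: [18, 22, 34, 42, 47, 55, 64, 70, 79, 95, 99, 113, 123, 125, 140, 151, 159, 166, 182, 191, 199, 206]

Fragments:
  [0,18): 18 bp
  [18,22): 4 bp
  [22,34): 12 bp
  [34,42): 8 bp
  [42,47): 5 bp
  [47,55): 8 bp
  [55,64): 9 bp
  [64,70): 6 bp
  [70,79): 9 bp
  [79,95): 16 bp
  [95,99): 4 bp
  [99,113): 14 bp
  [113,123): 10 bp
  [123,125): 2 bp
  [125,140): 15 bp
  [140,151): 11 bp
  [151,159): 8 bp
  [159,166): 7 bp
  [166,182): 16 bp
  [182,191): 9 bp
  [191,199): 8 bp
  [199,206): 7 bp
  [206,219): 13 bp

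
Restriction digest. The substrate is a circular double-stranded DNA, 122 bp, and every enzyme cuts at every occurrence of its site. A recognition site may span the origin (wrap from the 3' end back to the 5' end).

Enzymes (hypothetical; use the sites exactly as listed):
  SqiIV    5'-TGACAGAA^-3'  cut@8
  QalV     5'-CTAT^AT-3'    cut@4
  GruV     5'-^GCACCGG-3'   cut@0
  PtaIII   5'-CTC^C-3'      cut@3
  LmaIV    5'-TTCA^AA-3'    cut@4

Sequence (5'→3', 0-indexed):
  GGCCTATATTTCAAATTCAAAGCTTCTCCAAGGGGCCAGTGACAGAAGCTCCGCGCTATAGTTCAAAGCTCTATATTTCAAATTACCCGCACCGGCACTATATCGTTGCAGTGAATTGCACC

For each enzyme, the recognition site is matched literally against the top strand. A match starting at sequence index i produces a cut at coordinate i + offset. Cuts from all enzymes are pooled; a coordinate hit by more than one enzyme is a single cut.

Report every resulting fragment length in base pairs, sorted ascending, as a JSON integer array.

Scan for sites:
  SqiIV (TGACAGAA, off=8): starts [39] → cuts [47]
  QalV (CTATAT, off=4): starts [3, 70, 97] → cuts [7, 74, 101]
  GruV (GCACCGG, off=0): starts [88, 117] → cuts [88, 117]
  PtaIII (CTCC, off=3): starts [25, 48] → cuts [28, 51]
  LmaIV (TTCAAA, off=4): starts [9, 15, 61, 76] → cuts [13, 19, 65, 80]

All cut coordinates (distinct, sorted): [7, 13, 19, 28, 47, 51, 65, 74, 80, 88, 101, 117]

Fragments:
  7→13: 6 bp
  13→19: 6 bp
  19→28: 9 bp
  28→47: 19 bp
  47→51: 4 bp
  51→65: 14 bp
  65→74: 9 bp
  74→80: 6 bp
  80→88: 8 bp
  88→101: 13 bp
  101→117: 16 bp
  117→7 (wrap): 122-117+7 = 12 bp

[4,6,6,6,8,9,9,12,13,14,16,19]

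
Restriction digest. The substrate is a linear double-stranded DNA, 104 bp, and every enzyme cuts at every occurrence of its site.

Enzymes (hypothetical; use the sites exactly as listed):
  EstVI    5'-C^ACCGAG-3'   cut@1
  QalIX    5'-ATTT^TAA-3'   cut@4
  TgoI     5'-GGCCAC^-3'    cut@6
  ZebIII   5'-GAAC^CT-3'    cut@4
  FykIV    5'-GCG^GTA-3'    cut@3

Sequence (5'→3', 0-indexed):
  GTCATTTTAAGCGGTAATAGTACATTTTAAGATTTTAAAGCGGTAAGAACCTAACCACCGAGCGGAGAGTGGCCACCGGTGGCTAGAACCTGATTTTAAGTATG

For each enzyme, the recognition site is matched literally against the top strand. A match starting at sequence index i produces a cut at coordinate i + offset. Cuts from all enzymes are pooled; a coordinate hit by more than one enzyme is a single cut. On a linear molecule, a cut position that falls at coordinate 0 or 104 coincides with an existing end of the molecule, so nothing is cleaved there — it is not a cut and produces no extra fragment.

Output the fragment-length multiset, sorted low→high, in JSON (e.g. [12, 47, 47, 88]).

Scan for sites:
  EstVI (CACCGAG, off=1): starts [55] → cuts [56]
  QalIX (ATTTTAA, off=4): starts [3, 23, 31, 92] → cuts [7, 27, 35, 96]
  TgoI (GGCCAC, off=6): starts [70] → cuts [76]
  ZebIII (GAACCT, off=4): starts [46, 85] → cuts [50, 89]
  FykIV (GCGGTA, off=3): starts [10, 39] → cuts [13, 42]

All cut coordinates (distinct, sorted): [7, 13, 27, 35, 42, 50, 56, 76, 89, 96]

Fragments:
  [0,7): 7 bp
  [7,13): 6 bp
  [13,27): 14 bp
  [27,35): 8 bp
  [35,42): 7 bp
  [42,50): 8 bp
  [50,56): 6 bp
  [56,76): 20 bp
  [76,89): 13 bp
  [89,96): 7 bp
  [96,104): 8 bp

[6,6,7,7,7,8,8,8,13,14,20]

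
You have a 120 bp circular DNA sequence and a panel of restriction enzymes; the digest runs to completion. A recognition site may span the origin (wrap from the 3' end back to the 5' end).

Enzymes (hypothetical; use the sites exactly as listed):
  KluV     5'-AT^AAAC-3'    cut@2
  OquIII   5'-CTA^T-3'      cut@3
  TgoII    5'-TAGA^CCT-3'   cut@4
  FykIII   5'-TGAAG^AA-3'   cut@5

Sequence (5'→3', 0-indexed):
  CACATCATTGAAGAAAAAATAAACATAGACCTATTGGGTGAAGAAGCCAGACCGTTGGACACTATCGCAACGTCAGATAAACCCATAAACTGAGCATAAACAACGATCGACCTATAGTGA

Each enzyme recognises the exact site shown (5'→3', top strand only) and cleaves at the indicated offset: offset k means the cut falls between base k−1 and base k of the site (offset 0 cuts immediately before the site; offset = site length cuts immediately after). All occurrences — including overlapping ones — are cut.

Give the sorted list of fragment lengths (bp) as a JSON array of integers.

Scan for sites:
  KluV (ATAAAC, off=2): starts [18, 76, 84, 95] → cuts [20, 78, 86, 97]
  OquIII (CTAT, off=3): starts [30, 61, 111] → cuts [33, 64, 114]
  TgoII (TAGACCT, off=4): starts [25] → cuts [29]
  FykIII (TGAAGAA, off=5): starts [8, 38] → cuts [13, 43]

Pooled cuts: [13, 20, 29, 33, 43, 64, 78, 86, 97, 114]

Fragments:
  13→20: 7 bp
  20→29: 9 bp
  29→33: 4 bp
  33→43: 10 bp
  43→64: 21 bp
  64→78: 14 bp
  78→86: 8 bp
  86→97: 11 bp
  97→114: 17 bp
  114→13 (wrap): 120-114+13 = 19 bp

[4,7,8,9,10,11,14,17,19,21]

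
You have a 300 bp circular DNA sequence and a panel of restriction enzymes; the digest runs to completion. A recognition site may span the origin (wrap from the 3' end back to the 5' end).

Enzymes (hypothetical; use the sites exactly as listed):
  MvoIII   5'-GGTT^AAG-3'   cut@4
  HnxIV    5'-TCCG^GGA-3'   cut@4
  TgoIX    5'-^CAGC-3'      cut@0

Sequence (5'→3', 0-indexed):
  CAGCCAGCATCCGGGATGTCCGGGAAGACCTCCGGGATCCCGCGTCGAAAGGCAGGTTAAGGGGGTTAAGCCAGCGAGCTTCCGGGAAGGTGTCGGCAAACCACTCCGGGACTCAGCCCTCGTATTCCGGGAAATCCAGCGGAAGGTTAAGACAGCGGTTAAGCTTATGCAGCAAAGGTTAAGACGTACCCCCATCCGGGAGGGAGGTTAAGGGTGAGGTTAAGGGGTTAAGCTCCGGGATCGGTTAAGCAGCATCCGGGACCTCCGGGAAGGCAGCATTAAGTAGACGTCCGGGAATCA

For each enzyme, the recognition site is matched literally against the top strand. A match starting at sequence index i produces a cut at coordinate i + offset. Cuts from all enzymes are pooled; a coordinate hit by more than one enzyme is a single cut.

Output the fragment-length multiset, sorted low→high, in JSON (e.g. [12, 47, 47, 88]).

Scan for sites:
  MvoIII GGTTAAG/4: at [54, 63, 144, 156, 176, 205, 217, 225, 242] ⇒ [58, 67, 148, 160, 180, 209, 221, 229, 246]
  HnxIV TCCGGGA/4: at [9, 18, 30, 80, 104, 125, 194, 233, 254, 263, 289] ⇒ [13, 22, 34, 84, 108, 129, 198, 237, 258, 267, 293]
  TgoIX CAGC/0: at [0, 4, 71, 113, 136, 152, 169, 249, 273] ⇒ [0, 4, 71, 113, 136, 152, 169, 249, 273]

All cut coordinates (distinct, sorted): [0, 4, 13, 22, 34, 58, 67, 71, 84, 108, 113, 129, 136, 148, 152, 160, 169, 180, 198, 209, 221, 229, 237, 246, 249, 258, 267, 273, 293]

Fragments:
  0→4: 4 bp
  4→13: 9 bp
  13→22: 9 bp
  22→34: 12 bp
  34→58: 24 bp
  58→67: 9 bp
  67→71: 4 bp
  71→84: 13 bp
  84→108: 24 bp
  108→113: 5 bp
  113→129: 16 bp
  129→136: 7 bp
  136→148: 12 bp
  148→152: 4 bp
  152→160: 8 bp
  160→169: 9 bp
  169→180: 11 bp
  180→198: 18 bp
  198→209: 11 bp
  209→221: 12 bp
  221→229: 8 bp
  229→237: 8 bp
  237→246: 9 bp
  246→249: 3 bp
  249→258: 9 bp
  258→267: 9 bp
  267→273: 6 bp
  273→293: 20 bp
  293→0 (wrap): 300-293+0 = 7 bp

[3,4,4,4,5,6,7,7,8,8,8,9,9,9,9,9,9,9,11,11,12,12,12,13,16,18,20,24,24]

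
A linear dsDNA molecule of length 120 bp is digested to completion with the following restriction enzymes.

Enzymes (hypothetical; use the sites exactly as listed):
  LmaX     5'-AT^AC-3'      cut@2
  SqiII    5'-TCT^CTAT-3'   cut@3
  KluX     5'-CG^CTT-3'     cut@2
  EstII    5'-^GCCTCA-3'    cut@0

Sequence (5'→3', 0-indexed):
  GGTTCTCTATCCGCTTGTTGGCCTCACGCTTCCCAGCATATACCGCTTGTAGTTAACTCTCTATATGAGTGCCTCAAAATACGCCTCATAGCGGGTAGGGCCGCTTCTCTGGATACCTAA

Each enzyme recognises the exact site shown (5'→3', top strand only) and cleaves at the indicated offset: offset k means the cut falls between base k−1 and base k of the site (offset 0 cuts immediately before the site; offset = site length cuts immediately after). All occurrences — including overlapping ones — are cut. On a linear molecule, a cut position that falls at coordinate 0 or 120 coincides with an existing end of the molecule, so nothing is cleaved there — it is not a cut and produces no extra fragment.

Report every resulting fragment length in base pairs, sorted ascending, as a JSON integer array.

[2,4,6,6,7,7,8,10,10,11,13,15,21]

Site scan:
  LmaX (ATAC, off=2): starts [39, 78, 112] → cuts [41, 80, 114]
  SqiII (TCTCTAT, off=3): starts [3, 57] → cuts [6, 60]
  KluX (CGCTT, off=2): starts [11, 26, 43, 101] → cuts [13, 28, 45, 103]
  EstII (GCCTCA, off=0): starts [20, 70, 82] → cuts [20, 70, 82]

Pooled cuts: [6, 13, 20, 28, 41, 45, 60, 70, 80, 82, 103, 114]

Fragments:
  [0,6): 6 bp
  [6,13): 7 bp
  [13,20): 7 bp
  [20,28): 8 bp
  [28,41): 13 bp
  [41,45): 4 bp
  [45,60): 15 bp
  [60,70): 10 bp
  [70,80): 10 bp
  [80,82): 2 bp
  [82,103): 21 bp
  [103,114): 11 bp
  [114,120): 6 bp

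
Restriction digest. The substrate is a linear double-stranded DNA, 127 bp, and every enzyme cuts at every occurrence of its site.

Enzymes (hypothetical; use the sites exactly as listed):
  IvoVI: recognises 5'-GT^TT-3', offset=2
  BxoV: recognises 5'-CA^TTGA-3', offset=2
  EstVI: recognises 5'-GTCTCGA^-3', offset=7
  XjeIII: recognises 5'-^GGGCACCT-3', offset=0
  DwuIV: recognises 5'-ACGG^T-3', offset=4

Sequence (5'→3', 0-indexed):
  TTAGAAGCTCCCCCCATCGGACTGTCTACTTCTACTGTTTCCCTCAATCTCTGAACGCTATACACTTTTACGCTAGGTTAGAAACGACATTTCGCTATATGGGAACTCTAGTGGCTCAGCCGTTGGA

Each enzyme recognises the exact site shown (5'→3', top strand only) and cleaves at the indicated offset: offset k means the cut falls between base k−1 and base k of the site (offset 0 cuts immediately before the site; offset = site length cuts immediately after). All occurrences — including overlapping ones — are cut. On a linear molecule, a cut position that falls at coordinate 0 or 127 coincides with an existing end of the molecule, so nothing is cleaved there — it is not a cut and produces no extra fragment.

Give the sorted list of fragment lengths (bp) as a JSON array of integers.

[38,89]

Scan for sites:
  IvoVI (GTTT, off=2): starts [36] → cuts [38]
  BxoV (CATTGA, off=2): no sites
  EstVI (GTCTCGA, off=7): no sites
  XjeIII (GGGCACCT, off=0): no sites
  DwuIV (ACGGT, off=4): no sites

Pooled cuts: [38]

Fragments:
  [0,38): 38 bp
  [38,127): 89 bp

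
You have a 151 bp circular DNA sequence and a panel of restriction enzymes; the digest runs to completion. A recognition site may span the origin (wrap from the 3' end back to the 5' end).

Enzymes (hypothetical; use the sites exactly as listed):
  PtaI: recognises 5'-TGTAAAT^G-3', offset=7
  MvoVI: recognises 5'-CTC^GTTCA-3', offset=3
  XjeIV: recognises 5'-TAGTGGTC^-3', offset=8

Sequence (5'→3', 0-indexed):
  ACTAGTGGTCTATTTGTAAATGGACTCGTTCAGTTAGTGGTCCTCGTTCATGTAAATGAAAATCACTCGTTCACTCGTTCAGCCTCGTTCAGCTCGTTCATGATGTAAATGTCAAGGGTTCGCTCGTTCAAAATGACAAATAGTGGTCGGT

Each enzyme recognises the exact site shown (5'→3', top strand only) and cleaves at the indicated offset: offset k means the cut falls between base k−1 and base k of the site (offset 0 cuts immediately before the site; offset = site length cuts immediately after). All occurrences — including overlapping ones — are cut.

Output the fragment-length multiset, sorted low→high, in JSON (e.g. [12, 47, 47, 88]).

[3,6,8,9,10,11,11,12,13,15,15,15,23]

Per-enzyme occurrences:
  PtaI TGTAAATG/7: at [14, 50, 103] ⇒ [21, 57, 110]
  MvoVI CTCGTTCA/3: at [24, 42, 65, 73, 83, 92, 122] ⇒ [27, 45, 68, 76, 86, 95, 125]
  XjeIV TAGTGGTC/8: at [2, 34, 140] ⇒ [10, 42, 148]

All cut coordinates (distinct, sorted): [10, 21, 27, 42, 45, 57, 68, 76, 86, 95, 110, 125, 148]

Fragments:
  10→21: 11 bp
  21→27: 6 bp
  27→42: 15 bp
  42→45: 3 bp
  45→57: 12 bp
  57→68: 11 bp
  68→76: 8 bp
  76→86: 10 bp
  86→95: 9 bp
  95→110: 15 bp
  110→125: 15 bp
  125→148: 23 bp
  148→10 (wrap): 151-148+10 = 13 bp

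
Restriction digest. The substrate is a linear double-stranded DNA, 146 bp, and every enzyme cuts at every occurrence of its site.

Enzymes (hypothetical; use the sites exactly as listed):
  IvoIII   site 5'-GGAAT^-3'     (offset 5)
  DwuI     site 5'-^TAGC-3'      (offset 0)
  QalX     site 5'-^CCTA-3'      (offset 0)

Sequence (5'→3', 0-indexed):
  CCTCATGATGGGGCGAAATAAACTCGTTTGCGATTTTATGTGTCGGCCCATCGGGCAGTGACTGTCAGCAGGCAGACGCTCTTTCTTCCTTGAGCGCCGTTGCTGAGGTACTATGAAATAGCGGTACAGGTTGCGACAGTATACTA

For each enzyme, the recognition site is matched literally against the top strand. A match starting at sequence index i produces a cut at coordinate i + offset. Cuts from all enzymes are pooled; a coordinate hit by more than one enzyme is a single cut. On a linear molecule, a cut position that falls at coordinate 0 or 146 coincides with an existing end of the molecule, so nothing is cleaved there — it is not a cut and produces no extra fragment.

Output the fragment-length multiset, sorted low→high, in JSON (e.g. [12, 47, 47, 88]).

Per-enzyme occurrences:
  IvoIII (GGAAT, off=5): no sites
  DwuI TAGC/0: at [118] ⇒ [118]
  QalX (CCTA, off=0): no sites

Pooled cuts: [118]

Fragments:
  [0,118): 118 bp
  [118,146): 28 bp

[28,118]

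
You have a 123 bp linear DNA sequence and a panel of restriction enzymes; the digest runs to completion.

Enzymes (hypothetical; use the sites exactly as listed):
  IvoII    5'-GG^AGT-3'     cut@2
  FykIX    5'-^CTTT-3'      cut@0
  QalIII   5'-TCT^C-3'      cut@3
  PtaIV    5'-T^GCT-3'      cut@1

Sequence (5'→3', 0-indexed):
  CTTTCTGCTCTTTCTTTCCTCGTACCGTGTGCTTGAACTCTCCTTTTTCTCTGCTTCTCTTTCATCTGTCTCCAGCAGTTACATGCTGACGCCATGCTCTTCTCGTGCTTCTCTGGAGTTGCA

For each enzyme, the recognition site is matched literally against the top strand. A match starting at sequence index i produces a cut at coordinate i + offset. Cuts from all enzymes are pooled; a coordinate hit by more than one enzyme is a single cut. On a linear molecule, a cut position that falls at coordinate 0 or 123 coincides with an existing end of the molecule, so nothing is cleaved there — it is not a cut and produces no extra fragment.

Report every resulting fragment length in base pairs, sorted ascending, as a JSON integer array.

[1,2,3,3,4,4,6,6,6,7,8,8,11,11,13,13,17]

Site scan:
  IvoII GGAGT/2: at [114] ⇒ [116]
  FykIX CTTT/0: at [0, 9, 13, 42, 58] ⇒ [9, 13, 42, 58] (position 0 is a terminus of the linear molecule — no cut)
  QalIII TCTC/3: at [38, 47, 55, 68, 100, 109] ⇒ [41, 50, 58, 71, 103, 112]
  PtaIV TGCT/1: at [5, 29, 51, 83, 94, 105] ⇒ [6, 30, 52, 84, 95, 106]

Pooled cuts: [6, 9, 13, 30, 41, 42, 50, 52, 58, 71, 84, 95, 103, 106, 112, 116]

Fragment lengths:
  [0,6): 6 bp
  [6,9): 3 bp
  [9,13): 4 bp
  [13,30): 17 bp
  [30,41): 11 bp
  [41,42): 1 bp
  [42,50): 8 bp
  [50,52): 2 bp
  [52,58): 6 bp
  [58,71): 13 bp
  [71,84): 13 bp
  [84,95): 11 bp
  [95,103): 8 bp
  [103,106): 3 bp
  [106,112): 6 bp
  [112,116): 4 bp
  [116,123): 7 bp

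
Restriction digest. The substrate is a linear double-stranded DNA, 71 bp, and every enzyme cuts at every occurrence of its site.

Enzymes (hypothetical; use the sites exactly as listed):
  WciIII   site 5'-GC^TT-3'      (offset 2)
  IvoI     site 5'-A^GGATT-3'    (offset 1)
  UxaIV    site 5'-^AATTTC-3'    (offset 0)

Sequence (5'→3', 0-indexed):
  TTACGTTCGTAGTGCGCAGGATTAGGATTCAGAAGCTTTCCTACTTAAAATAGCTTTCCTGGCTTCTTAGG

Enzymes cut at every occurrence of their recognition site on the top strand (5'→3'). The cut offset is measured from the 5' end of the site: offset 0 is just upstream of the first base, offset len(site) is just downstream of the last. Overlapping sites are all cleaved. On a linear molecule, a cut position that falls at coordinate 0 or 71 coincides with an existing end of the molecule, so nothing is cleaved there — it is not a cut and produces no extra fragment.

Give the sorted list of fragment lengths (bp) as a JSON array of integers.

Per-enzyme occurrences:
  WciIII GCTT/2: at [34, 52, 61] ⇒ [36, 54, 63]
  IvoI AGGATT/1: at [17, 23] ⇒ [18, 24]
  UxaIV (AATTTC, off=0): no sites

All cut coordinates (distinct, sorted): [18, 24, 36, 54, 63]

Fragments:
  [0,18): 18 bp
  [18,24): 6 bp
  [24,36): 12 bp
  [36,54): 18 bp
  [54,63): 9 bp
  [63,71): 8 bp

[6,8,9,12,18,18]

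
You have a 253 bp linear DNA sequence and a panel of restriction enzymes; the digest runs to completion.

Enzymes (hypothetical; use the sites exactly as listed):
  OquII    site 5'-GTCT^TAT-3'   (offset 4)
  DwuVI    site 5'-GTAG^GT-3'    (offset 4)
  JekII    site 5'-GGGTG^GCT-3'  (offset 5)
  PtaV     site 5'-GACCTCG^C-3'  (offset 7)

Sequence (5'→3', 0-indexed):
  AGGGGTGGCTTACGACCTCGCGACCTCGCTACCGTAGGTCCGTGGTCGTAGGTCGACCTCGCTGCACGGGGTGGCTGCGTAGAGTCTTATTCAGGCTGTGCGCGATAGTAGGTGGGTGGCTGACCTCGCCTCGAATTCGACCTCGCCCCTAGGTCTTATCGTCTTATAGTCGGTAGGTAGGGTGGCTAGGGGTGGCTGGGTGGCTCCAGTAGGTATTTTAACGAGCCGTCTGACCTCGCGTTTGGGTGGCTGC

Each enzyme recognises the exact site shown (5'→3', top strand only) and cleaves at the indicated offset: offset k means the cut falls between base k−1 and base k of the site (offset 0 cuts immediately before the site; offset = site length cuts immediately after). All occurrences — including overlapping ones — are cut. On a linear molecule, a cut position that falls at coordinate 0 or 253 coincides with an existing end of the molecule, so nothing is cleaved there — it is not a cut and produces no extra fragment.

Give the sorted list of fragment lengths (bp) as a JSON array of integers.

Per-enzyme occurrences:
  OquII (GTCTTAT, off=4): starts [83, 152, 160] → cuts [87, 156, 164]
  DwuVI (GTAGGT, off=4): starts [33, 47, 107, 172, 208] → cuts [37, 51, 111, 176, 212]
  JekII (GGGTGGCT, off=5): starts [2, 68, 113, 179, 189, 197, 243] → cuts [7, 73, 118, 184, 194, 202, 248]
  PtaV (GACCTCGC, off=7): starts [13, 21, 54, 121, 138, 231] → cuts [20, 28, 61, 128, 145, 238]

Pooled cuts: [7, 20, 28, 37, 51, 61, 73, 87, 111, 118, 128, 145, 156, 164, 176, 184, 194, 202, 212, 238, 248]

Fragments:
  [0,7): 7 bp
  [7,20): 13 bp
  [20,28): 8 bp
  [28,37): 9 bp
  [37,51): 14 bp
  [51,61): 10 bp
  [61,73): 12 bp
  [73,87): 14 bp
  [87,111): 24 bp
  [111,118): 7 bp
  [118,128): 10 bp
  [128,145): 17 bp
  [145,156): 11 bp
  [156,164): 8 bp
  [164,176): 12 bp
  [176,184): 8 bp
  [184,194): 10 bp
  [194,202): 8 bp
  [202,212): 10 bp
  [212,238): 26 bp
  [238,248): 10 bp
  [248,253): 5 bp

[5,7,7,8,8,8,8,9,10,10,10,10,10,11,12,12,13,14,14,17,24,26]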